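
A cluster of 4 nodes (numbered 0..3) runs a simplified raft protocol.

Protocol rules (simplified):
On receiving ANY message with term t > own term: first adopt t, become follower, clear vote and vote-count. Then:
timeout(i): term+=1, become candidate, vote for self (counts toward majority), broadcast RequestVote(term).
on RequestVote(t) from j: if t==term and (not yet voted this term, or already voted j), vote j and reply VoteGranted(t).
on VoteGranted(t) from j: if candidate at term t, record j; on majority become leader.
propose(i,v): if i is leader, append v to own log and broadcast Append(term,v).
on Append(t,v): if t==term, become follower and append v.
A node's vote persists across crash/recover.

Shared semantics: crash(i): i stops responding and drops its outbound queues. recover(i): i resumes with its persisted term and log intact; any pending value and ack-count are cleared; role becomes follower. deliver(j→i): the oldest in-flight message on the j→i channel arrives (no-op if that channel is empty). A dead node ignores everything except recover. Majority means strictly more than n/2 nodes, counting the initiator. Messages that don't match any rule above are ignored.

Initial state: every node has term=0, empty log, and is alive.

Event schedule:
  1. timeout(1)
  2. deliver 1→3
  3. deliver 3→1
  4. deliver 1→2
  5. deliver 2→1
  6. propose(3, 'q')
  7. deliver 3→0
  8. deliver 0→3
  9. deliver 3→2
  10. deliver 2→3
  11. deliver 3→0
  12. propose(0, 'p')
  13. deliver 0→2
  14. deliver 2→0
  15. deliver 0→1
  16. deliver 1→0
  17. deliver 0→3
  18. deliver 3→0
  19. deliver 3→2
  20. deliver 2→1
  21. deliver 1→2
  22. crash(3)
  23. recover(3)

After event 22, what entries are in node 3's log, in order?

after 1 — timeout(1): n1:cand/t1/[-]
after 2 — deliver 1→3: n3:foll/t1/[-]
after 3 — deliver 3→1: ·
after 4 — deliver 1→2: n2:foll/t1/[-]
after 5 — deliver 2→1: n1:lead/t1/[-]
after 6 — propose(3,'q'): ·
after 7 — deliver 3→0: ·
after 8 — deliver 0→3: ·
after 9 — deliver 3→2: ·
after 10 — deliver 2→3: ·
after 11 — deliver 3→0: ·
after 12 — propose(0,'p'): ·
after 13 — deliver 0→2: ·
after 14 — deliver 2→0: ·
after 15 — deliver 0→1: ·
after 16 — deliver 1→0: n0:foll/t1/[-]
after 17 — deliver 0→3: ·
after 18 — deliver 3→0: ·
after 19 — deliver 3→2: ·
after 20 — deliver 2→1: ·
after 21 — deliver 1→2: ·
after 22 — crash(3): n3:✗foll/t1/[-]

empty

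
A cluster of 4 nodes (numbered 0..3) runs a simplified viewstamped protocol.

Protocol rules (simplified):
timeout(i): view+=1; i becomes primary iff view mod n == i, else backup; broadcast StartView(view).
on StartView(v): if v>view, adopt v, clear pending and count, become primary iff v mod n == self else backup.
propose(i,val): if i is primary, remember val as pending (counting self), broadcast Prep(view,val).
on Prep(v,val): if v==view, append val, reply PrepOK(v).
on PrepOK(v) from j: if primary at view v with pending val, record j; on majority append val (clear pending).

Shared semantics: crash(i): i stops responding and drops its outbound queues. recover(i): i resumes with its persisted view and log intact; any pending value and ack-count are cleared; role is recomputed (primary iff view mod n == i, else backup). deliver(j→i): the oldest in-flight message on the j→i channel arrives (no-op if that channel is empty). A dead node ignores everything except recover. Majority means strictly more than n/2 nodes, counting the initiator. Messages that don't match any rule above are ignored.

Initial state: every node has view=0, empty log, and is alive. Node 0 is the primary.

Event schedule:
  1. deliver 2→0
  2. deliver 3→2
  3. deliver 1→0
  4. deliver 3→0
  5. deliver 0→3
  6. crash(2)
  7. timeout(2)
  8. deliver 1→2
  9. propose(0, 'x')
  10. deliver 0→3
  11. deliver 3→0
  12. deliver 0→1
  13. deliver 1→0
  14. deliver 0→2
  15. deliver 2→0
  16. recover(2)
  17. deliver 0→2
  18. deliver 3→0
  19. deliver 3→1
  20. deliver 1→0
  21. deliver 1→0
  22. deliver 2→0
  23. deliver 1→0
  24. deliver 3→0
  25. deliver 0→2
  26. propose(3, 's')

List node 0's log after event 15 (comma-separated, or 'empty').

1. deliver 2→0:  nop
2. deliver 3→2:  nop
3. deliver 1→0:  nop
4. deliver 3→0:  nop
5. deliver 0→3:  nop
6. crash(2):  <2:✗back v0 ->
7. timeout(2):  nop
8. deliver 1→2:  nop
9. propose(0,'x'):  nop
10. deliver 0→3:  <3:back v0 x>
11. deliver 3→0:  nop
12. deliver 0→1:  <1:back v0 x>
13. deliver 1→0:  <0:prim v0 x>
14. deliver 0→2:  nop
15. deliver 2→0:  nop

x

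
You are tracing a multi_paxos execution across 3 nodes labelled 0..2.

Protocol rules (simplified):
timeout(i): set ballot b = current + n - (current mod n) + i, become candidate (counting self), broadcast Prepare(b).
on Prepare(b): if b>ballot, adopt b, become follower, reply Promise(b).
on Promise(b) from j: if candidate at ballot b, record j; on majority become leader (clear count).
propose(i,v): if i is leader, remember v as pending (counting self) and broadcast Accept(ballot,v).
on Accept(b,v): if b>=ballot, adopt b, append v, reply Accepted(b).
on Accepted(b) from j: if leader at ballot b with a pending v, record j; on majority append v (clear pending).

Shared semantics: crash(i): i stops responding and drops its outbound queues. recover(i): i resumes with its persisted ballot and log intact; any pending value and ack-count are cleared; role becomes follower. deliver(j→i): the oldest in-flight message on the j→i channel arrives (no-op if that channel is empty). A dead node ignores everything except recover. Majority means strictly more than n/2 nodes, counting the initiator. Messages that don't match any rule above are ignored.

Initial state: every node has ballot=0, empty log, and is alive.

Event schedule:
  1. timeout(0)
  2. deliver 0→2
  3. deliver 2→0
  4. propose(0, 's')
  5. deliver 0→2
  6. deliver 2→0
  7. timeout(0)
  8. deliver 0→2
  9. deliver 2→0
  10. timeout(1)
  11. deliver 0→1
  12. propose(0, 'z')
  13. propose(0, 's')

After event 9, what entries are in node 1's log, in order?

empty

e1 timeout(0): 0[cand,b=3,-]
e2 deliver 0→2: 2[foll,b=3,-]
e3 deliver 2→0: 0[lead,b=3,-]
e4 propose(0,'s'): ·
e5 deliver 0→2: 2[foll,b=3,s]
e6 deliver 2→0: 0[lead,b=3,s]
e7 timeout(0): 0[cand,b=6,s]
e8 deliver 0→2: 2[foll,b=6,s]
e9 deliver 2→0: 0[lead,b=6,s]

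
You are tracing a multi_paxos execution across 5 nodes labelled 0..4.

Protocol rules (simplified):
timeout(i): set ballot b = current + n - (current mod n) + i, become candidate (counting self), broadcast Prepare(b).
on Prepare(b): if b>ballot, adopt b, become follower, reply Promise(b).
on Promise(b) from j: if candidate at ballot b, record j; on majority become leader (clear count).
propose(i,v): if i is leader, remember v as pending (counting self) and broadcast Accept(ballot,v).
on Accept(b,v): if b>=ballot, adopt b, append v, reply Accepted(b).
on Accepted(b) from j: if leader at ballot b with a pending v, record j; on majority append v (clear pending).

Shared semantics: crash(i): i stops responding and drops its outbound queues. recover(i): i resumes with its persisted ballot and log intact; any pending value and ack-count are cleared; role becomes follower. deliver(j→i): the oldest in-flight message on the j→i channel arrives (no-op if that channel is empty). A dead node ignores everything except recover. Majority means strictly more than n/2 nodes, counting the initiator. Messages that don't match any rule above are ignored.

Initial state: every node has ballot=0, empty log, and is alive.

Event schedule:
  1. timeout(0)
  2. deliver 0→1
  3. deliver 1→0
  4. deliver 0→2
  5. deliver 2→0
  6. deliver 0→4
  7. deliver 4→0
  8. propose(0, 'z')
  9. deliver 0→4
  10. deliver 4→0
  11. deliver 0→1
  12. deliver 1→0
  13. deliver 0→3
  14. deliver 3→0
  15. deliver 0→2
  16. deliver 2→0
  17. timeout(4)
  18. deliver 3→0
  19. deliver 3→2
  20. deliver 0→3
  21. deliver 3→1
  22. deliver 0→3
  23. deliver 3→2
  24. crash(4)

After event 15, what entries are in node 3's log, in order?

empty

[1] timeout(0) → N0(cand b5 [-])
[2] deliver 0→1 → N1(foll b5 [-])
[3] deliver 1→0 → ∅
[4] deliver 0→2 → N2(foll b5 [-])
[5] deliver 2→0 → N0(lead b5 [-])
[6] deliver 0→4 → N4(foll b5 [-])
[7] deliver 4→0 → ∅
[8] propose(0,'z') → ∅
[9] deliver 0→4 → N4(foll b5 [z])
[10] deliver 4→0 → ∅
[11] deliver 0→1 → N1(foll b5 [z])
[12] deliver 1→0 → N0(lead b5 [z])
[13] deliver 0→3 → N3(foll b5 [-])
[14] deliver 3→0 → ∅
[15] deliver 0→2 → N2(foll b5 [z])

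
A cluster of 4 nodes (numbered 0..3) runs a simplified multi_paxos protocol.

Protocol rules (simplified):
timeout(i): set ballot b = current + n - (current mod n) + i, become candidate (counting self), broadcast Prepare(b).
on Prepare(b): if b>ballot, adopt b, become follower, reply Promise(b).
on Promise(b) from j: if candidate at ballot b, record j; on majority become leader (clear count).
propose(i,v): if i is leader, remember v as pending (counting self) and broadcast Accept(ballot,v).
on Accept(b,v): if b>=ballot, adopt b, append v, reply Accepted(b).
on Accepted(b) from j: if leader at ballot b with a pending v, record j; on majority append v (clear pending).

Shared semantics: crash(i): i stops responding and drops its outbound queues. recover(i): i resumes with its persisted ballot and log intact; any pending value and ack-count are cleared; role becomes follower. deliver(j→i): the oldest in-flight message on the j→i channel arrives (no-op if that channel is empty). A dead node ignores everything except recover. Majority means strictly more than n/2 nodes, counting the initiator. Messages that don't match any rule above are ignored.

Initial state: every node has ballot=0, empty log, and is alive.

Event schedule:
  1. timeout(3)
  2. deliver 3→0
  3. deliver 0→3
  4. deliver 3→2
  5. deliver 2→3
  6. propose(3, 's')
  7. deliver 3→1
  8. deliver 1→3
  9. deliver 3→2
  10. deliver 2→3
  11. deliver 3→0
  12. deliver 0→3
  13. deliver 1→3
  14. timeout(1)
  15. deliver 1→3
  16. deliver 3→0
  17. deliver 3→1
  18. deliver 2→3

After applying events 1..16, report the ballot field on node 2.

7

step 1 timeout(3): 3={cand,b=7,log=-}
step 2 deliver 3→0: 0={foll,b=7,log=-}
step 3 deliver 0→3: —
step 4 deliver 3→2: 2={foll,b=7,log=-}
step 5 deliver 2→3: 3={lead,b=7,log=-}
step 6 propose(3,'s'): —
step 7 deliver 3→1: 1={foll,b=7,log=-}
step 8 deliver 1→3: —
step 9 deliver 3→2: 2={foll,b=7,log=s}
step 10 deliver 2→3: —
step 11 deliver 3→0: 0={foll,b=7,log=s}
step 12 deliver 0→3: 3={lead,b=7,log=s}
step 13 deliver 1→3: —
step 14 timeout(1): 1={cand,b=9,log=-}
step 15 deliver 1→3: 3={foll,b=9,log=s}
step 16 deliver 3→0: —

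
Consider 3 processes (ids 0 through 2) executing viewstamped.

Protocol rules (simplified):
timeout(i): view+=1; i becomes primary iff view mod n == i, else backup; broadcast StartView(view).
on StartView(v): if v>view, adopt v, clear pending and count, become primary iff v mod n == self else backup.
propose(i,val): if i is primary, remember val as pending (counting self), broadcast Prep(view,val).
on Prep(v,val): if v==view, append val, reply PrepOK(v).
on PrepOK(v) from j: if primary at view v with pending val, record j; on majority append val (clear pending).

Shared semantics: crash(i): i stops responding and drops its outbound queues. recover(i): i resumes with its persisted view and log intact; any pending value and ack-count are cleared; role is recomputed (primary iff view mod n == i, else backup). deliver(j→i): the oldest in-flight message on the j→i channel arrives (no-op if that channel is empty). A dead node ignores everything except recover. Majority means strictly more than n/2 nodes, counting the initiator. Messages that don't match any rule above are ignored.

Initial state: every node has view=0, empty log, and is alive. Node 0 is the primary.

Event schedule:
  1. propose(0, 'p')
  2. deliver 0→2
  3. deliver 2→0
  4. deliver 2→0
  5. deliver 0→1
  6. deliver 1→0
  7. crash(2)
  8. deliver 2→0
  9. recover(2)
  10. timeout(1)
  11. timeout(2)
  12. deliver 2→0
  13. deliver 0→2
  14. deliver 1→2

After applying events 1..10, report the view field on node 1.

[1] propose(0,'p') → ∅
[2] deliver 0→2 → N2(back v0 [p])
[3] deliver 2→0 → N0(prim v0 [p])
[4] deliver 2→0 → ∅
[5] deliver 0→1 → N1(back v0 [p])
[6] deliver 1→0 → ∅
[7] crash(2) → N2(✗back v0 [p])
[8] deliver 2→0 → ∅
[9] recover(2) → N2(back v0 [p])
[10] timeout(1) → N1(prim v1 [p])

1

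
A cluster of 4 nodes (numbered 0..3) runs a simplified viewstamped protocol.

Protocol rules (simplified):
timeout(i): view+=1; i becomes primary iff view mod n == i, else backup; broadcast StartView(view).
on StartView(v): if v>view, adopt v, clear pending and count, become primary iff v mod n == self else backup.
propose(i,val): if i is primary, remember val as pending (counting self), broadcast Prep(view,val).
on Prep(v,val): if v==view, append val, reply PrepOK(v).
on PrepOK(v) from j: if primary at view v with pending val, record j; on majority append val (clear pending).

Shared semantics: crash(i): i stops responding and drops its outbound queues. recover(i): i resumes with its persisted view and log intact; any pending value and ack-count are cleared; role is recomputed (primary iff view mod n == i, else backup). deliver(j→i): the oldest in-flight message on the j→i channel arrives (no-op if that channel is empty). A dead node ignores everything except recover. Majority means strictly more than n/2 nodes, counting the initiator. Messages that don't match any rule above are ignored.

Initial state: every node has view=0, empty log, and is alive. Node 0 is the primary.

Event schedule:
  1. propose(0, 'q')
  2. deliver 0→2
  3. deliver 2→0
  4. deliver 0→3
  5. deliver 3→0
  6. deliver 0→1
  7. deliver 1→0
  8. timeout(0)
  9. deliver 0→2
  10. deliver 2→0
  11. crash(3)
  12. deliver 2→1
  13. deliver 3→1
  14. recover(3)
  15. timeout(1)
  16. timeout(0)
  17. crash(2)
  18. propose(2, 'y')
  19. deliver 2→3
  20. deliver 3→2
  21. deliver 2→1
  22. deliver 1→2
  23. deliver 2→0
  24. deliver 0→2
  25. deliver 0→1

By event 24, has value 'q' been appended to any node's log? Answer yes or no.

yes

after 1 — propose(0,'q'): ·
after 2 — deliver 0→2: n2:back/v0/[q]
after 3 — deliver 2→0: ·
after 4 — deliver 0→3: n3:back/v0/[q]
after 5 — deliver 3→0: n0:prim/v0/[q]
after 6 — deliver 0→1: n1:back/v0/[q]
after 7 — deliver 1→0: ·
after 8 — timeout(0): n0:back/v1/[q]
after 9 — deliver 0→2: n2:back/v1/[q]
after 10 — deliver 2→0: ·
after 11 — crash(3): n3:✗back/v0/[q]
after 12 — deliver 2→1: ·
after 13 — deliver 3→1: ·
after 14 — recover(3): n3:back/v0/[q]
after 15 — timeout(1): n1:prim/v1/[q]
after 16 — timeout(0): n0:back/v2/[q]
after 17 — crash(2): n2:✗back/v1/[q]
after 18 — propose(2,'y'): ·
after 19 — deliver 2→3: ·
after 20 — deliver 3→2: ·
after 21 — deliver 2→1: ·
after 22 — deliver 1→2: ·
after 23 — deliver 2→0: ·
after 24 — deliver 0→2: ·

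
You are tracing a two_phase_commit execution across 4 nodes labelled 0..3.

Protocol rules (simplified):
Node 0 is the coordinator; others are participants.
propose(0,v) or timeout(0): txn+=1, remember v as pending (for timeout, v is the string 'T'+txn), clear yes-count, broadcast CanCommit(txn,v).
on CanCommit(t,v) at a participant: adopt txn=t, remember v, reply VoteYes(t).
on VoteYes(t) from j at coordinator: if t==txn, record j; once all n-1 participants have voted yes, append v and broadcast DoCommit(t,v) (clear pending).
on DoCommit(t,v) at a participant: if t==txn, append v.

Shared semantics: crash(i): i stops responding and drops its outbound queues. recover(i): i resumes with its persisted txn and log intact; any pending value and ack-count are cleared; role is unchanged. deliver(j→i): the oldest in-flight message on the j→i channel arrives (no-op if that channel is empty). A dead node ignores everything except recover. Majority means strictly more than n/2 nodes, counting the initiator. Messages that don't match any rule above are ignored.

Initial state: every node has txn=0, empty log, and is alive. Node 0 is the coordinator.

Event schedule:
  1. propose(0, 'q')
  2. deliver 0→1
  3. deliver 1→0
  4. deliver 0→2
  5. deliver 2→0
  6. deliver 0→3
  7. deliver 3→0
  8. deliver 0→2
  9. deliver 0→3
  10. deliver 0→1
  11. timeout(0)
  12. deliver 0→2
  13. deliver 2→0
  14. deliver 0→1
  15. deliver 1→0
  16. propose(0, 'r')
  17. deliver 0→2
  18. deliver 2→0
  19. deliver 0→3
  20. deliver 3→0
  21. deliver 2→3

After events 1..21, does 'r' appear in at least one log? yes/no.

no

e1 propose(0,'q'): 0[coor,t=1,-]
e2 deliver 0→1: 1[part,t=1,-]
e3 deliver 1→0: ·
e4 deliver 0→2: 2[part,t=1,-]
e5 deliver 2→0: ·
e6 deliver 0→3: 3[part,t=1,-]
e7 deliver 3→0: 0[coor,t=1,q]
e8 deliver 0→2: 2[part,t=1,q]
e9 deliver 0→3: 3[part,t=1,q]
e10 deliver 0→1: 1[part,t=1,q]
e11 timeout(0): 0[coor,t=2,q]
e12 deliver 0→2: 2[part,t=2,q]
e13 deliver 2→0: ·
e14 deliver 0→1: 1[part,t=2,q]
e15 deliver 1→0: ·
e16 propose(0,'r'): 0[coor,t=3,q]
e17 deliver 0→2: 2[part,t=3,q]
e18 deliver 2→0: ·
e19 deliver 0→3: 3[part,t=2,q]
e20 deliver 3→0: ·
e21 deliver 2→3: ·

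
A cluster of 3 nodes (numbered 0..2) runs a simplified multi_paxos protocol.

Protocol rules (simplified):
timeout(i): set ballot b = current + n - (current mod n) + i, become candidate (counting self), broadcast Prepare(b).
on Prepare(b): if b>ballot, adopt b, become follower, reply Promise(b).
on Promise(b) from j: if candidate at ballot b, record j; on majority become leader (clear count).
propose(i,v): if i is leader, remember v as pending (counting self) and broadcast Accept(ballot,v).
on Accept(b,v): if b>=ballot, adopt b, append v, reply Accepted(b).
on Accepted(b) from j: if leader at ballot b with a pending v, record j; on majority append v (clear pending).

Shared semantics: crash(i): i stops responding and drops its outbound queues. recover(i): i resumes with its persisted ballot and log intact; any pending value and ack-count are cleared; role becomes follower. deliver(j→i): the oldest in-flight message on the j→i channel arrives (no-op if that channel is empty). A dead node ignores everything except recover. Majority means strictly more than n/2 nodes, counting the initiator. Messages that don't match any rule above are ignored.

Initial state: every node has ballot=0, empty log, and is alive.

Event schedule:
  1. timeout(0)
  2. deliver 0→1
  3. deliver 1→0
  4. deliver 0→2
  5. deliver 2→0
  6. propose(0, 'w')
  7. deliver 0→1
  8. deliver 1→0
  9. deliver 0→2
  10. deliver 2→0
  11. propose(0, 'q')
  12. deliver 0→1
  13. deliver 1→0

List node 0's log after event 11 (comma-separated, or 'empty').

w

1. timeout(0):  <0:cand b3 ->
2. deliver 0→1:  <1:foll b3 ->
3. deliver 1→0:  <0:lead b3 ->
4. deliver 0→2:  <2:foll b3 ->
5. deliver 2→0:  nop
6. propose(0,'w'):  nop
7. deliver 0→1:  <1:foll b3 w>
8. deliver 1→0:  <0:lead b3 w>
9. deliver 0→2:  <2:foll b3 w>
10. deliver 2→0:  nop
11. propose(0,'q'):  nop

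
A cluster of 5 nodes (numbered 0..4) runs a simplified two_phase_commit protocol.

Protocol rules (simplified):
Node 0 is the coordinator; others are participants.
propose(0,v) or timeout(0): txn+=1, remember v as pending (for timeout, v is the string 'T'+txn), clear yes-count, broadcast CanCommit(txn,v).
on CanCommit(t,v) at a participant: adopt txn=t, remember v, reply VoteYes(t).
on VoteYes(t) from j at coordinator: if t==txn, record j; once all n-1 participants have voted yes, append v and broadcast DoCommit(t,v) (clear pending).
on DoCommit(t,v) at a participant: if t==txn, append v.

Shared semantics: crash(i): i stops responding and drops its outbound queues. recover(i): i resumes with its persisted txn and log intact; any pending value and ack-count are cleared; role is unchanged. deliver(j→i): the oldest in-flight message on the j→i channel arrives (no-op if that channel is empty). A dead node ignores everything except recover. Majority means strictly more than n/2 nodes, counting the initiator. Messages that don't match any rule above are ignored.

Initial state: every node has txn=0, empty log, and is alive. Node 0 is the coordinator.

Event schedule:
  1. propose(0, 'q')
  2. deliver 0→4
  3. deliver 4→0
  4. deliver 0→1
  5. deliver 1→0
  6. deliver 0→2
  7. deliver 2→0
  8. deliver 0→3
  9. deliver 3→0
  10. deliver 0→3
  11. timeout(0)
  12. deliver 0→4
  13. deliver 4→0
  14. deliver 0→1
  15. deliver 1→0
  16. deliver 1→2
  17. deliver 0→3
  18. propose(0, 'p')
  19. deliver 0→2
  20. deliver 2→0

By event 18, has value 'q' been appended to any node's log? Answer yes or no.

yes

step 1 propose(0,'q'): 0={coor,t=1,log=-}
step 2 deliver 0→4: 4={part,t=1,log=-}
step 3 deliver 4→0: —
step 4 deliver 0→1: 1={part,t=1,log=-}
step 5 deliver 1→0: —
step 6 deliver 0→2: 2={part,t=1,log=-}
step 7 deliver 2→0: —
step 8 deliver 0→3: 3={part,t=1,log=-}
step 9 deliver 3→0: 0={coor,t=1,log=q}
step 10 deliver 0→3: 3={part,t=1,log=q}
step 11 timeout(0): 0={coor,t=2,log=q}
step 12 deliver 0→4: 4={part,t=1,log=q}
step 13 deliver 4→0: —
step 14 deliver 0→1: 1={part,t=1,log=q}
step 15 deliver 1→0: —
step 16 deliver 1→2: —
step 17 deliver 0→3: 3={part,t=2,log=q}
step 18 propose(0,'p'): 0={coor,t=3,log=q}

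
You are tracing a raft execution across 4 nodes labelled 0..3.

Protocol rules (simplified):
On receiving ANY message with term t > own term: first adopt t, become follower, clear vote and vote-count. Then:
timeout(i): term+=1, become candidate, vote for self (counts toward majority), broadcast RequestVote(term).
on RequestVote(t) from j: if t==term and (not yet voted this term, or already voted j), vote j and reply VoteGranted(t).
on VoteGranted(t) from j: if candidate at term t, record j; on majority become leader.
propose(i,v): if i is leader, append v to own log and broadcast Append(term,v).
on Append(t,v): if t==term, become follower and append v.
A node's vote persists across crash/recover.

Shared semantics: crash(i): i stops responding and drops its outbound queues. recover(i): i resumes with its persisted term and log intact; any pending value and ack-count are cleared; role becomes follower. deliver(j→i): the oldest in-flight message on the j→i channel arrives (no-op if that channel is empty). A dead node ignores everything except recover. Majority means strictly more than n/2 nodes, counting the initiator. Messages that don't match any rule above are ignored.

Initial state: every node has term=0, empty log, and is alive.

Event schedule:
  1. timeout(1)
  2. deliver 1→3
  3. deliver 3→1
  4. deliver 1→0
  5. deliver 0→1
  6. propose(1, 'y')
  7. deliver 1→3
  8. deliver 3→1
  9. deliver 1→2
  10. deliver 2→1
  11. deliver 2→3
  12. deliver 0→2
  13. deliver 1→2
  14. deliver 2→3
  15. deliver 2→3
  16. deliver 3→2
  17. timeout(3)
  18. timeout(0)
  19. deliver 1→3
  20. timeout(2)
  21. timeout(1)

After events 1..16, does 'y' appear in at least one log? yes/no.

1. timeout(1):  <1:cand t1 ->
2. deliver 1→3:  <3:foll t1 ->
3. deliver 3→1:  nop
4. deliver 1→0:  <0:foll t1 ->
5. deliver 0→1:  <1:lead t1 ->
6. propose(1,'y'):  <1:lead t1 y>
7. deliver 1→3:  <3:foll t1 y>
8. deliver 3→1:  nop
9. deliver 1→2:  <2:foll t1 ->
10. deliver 2→1:  nop
11. deliver 2→3:  nop
12. deliver 0→2:  nop
13. deliver 1→2:  <2:foll t1 y>
14. deliver 2→3:  nop
15. deliver 2→3:  nop
16. deliver 3→2:  nop

yes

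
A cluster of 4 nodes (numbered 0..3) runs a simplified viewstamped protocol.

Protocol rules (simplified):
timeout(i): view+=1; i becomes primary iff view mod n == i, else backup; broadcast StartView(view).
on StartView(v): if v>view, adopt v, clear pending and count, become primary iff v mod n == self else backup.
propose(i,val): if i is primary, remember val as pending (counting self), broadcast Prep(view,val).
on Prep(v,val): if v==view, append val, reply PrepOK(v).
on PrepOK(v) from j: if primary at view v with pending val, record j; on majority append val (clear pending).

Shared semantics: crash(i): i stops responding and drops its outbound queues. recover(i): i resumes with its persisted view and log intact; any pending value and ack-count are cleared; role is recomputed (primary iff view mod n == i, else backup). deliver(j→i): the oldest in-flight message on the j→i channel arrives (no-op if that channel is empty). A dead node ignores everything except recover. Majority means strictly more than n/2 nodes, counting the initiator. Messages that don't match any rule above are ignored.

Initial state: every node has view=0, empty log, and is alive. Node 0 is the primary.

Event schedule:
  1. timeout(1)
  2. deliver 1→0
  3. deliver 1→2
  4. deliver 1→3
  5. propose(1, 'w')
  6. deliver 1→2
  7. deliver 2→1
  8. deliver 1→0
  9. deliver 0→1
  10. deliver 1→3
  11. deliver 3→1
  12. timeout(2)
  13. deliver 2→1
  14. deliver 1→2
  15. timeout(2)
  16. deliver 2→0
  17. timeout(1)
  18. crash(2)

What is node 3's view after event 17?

1

1. timeout(1):  <1:prim v1 ->
2. deliver 1→0:  <0:back v1 ->
3. deliver 1→2:  <2:back v1 ->
4. deliver 1→3:  <3:back v1 ->
5. propose(1,'w'):  nop
6. deliver 1→2:  <2:back v1 w>
7. deliver 2→1:  nop
8. deliver 1→0:  <0:back v1 w>
9. deliver 0→1:  <1:prim v1 w>
10. deliver 1→3:  <3:back v1 w>
11. deliver 3→1:  nop
12. timeout(2):  <2:prim v2 w>
13. deliver 2→1:  <1:back v2 w>
14. deliver 1→2:  nop
15. timeout(2):  <2:back v3 w>
16. deliver 2→0:  <0:back v2 w>
17. timeout(1):  <1:back v3 w>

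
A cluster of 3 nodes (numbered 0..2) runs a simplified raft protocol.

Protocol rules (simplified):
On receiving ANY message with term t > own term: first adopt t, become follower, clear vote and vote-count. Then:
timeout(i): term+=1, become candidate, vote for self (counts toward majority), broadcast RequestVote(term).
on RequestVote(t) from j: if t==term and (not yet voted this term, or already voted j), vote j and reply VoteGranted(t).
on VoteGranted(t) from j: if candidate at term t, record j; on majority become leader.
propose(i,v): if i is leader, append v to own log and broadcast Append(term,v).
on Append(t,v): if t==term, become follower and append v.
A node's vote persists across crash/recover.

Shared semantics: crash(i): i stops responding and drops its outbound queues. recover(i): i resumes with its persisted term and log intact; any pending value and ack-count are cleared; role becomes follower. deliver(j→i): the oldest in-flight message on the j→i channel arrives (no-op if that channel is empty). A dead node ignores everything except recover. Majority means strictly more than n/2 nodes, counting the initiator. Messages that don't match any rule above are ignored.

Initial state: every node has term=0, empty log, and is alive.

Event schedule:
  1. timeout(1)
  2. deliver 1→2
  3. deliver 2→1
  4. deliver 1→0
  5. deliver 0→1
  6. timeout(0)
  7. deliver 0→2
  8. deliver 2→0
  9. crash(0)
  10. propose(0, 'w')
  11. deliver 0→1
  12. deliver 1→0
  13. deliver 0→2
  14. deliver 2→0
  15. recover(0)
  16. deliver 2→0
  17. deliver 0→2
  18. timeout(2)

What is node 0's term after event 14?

2

after 1 — timeout(1): n1:cand/t1/[-]
after 2 — deliver 1→2: n2:foll/t1/[-]
after 3 — deliver 2→1: n1:lead/t1/[-]
after 4 — deliver 1→0: n0:foll/t1/[-]
after 5 — deliver 0→1: ·
after 6 — timeout(0): n0:cand/t2/[-]
after 7 — deliver 0→2: n2:foll/t2/[-]
after 8 — deliver 2→0: n0:lead/t2/[-]
after 9 — crash(0): n0:✗lead/t2/[-]
after 10 — propose(0,'w'): ·
after 11 — deliver 0→1: ·
after 12 — deliver 1→0: ·
after 13 — deliver 0→2: ·
after 14 — deliver 2→0: ·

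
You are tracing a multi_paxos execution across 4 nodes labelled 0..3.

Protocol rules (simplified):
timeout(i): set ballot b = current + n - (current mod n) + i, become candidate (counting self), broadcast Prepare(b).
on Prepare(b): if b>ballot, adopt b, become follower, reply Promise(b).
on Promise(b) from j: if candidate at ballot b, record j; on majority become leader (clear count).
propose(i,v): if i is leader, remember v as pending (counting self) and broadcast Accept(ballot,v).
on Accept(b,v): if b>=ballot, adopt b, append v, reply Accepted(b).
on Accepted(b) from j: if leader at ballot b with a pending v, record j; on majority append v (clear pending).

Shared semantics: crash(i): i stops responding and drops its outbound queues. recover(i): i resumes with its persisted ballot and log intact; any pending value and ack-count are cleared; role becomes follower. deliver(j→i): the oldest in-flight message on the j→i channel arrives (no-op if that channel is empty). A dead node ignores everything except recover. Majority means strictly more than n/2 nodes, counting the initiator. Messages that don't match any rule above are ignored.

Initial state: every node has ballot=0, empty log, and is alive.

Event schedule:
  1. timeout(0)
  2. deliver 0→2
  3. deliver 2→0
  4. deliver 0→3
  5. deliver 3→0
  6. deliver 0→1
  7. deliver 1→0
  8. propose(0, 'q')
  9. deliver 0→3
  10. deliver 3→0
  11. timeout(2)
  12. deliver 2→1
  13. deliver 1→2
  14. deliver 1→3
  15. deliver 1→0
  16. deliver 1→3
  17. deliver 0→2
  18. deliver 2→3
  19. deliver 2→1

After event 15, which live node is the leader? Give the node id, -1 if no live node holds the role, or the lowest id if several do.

0

after 1 — timeout(0): n0:cand/b4/[-]
after 2 — deliver 0→2: n2:foll/b4/[-]
after 3 — deliver 2→0: ·
after 4 — deliver 0→3: n3:foll/b4/[-]
after 5 — deliver 3→0: n0:lead/b4/[-]
after 6 — deliver 0→1: n1:foll/b4/[-]
after 7 — deliver 1→0: ·
after 8 — propose(0,'q'): ·
after 9 — deliver 0→3: n3:foll/b4/[q]
after 10 — deliver 3→0: ·
after 11 — timeout(2): n2:cand/b10/[-]
after 12 — deliver 2→1: n1:foll/b10/[-]
after 13 — deliver 1→2: ·
after 14 — deliver 1→3: ·
after 15 — deliver 1→0: ·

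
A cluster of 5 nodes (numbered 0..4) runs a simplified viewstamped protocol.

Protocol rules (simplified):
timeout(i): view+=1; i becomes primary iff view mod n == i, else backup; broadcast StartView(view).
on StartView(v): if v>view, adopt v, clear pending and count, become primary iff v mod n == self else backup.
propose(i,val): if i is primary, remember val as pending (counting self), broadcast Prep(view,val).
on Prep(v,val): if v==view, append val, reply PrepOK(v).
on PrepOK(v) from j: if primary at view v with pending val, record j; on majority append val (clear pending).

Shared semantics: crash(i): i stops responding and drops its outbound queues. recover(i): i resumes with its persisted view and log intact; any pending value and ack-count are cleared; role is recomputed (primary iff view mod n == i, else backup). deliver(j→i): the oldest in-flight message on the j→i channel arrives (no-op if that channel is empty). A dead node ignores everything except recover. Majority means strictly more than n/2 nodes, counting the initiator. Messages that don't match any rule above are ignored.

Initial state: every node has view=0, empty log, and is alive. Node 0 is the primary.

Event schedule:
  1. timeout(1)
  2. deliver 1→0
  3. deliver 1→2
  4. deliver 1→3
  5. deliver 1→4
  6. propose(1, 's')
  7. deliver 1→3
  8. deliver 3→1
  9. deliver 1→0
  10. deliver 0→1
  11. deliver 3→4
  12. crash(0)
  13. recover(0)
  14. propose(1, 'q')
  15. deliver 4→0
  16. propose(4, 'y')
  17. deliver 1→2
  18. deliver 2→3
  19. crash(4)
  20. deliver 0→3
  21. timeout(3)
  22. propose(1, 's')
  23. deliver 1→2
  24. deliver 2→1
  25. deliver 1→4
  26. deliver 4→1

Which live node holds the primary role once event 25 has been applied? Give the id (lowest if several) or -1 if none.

1

after 1 — timeout(1): n1:prim/v1/[-]
after 2 — deliver 1→0: n0:back/v1/[-]
after 3 — deliver 1→2: n2:back/v1/[-]
after 4 — deliver 1→3: n3:back/v1/[-]
after 5 — deliver 1→4: n4:back/v1/[-]
after 6 — propose(1,'s'): ·
after 7 — deliver 1→3: n3:back/v1/[s]
after 8 — deliver 3→1: ·
after 9 — deliver 1→0: n0:back/v1/[s]
after 10 — deliver 0→1: n1:prim/v1/[s]
after 11 — deliver 3→4: ·
after 12 — crash(0): n0:✗back/v1/[s]
after 13 — recover(0): n0:back/v1/[s]
after 14 — propose(1,'q'): ·
after 15 — deliver 4→0: ·
after 16 — propose(4,'y'): ·
after 17 — deliver 1→2: n2:back/v1/[s]
after 18 — deliver 2→3: ·
after 19 — crash(4): n4:✗back/v1/[-]
after 20 — deliver 0→3: ·
after 21 — timeout(3): n3:back/v2/[s]
after 22 — propose(1,'s'): ·
after 23 — deliver 1→2: n2:back/v1/[s,q]
after 24 — deliver 2→1: ·
after 25 — deliver 1→4: ·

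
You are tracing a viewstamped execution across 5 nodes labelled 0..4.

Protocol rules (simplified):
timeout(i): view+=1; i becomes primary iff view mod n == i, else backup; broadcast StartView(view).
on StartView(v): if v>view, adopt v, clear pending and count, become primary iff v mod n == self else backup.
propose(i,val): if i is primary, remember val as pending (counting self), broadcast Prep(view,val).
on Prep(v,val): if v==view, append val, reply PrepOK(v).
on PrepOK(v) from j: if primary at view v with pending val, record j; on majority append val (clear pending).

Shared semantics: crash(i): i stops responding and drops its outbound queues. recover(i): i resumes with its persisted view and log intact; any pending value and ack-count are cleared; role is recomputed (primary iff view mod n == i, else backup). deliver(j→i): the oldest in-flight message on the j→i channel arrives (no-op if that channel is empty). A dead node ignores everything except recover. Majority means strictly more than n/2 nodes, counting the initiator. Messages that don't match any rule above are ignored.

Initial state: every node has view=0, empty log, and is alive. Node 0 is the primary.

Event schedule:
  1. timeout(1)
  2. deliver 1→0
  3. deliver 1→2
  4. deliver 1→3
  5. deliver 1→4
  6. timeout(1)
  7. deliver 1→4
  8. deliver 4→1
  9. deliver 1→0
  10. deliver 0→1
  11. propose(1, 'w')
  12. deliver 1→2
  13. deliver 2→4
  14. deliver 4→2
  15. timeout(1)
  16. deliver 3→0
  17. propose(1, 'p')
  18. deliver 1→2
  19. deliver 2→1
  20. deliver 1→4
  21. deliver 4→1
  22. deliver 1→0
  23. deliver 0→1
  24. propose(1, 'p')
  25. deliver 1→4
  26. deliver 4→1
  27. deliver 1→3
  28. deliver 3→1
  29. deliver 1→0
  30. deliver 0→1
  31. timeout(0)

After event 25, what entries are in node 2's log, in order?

empty

step 1 timeout(1): 1={prim,v=1,log=-}
step 2 deliver 1→0: 0={back,v=1,log=-}
step 3 deliver 1→2: 2={back,v=1,log=-}
step 4 deliver 1→3: 3={back,v=1,log=-}
step 5 deliver 1→4: 4={back,v=1,log=-}
step 6 timeout(1): 1={back,v=2,log=-}
step 7 deliver 1→4: 4={back,v=2,log=-}
step 8 deliver 4→1: —
step 9 deliver 1→0: 0={back,v=2,log=-}
step 10 deliver 0→1: —
step 11 propose(1,'w'): —
step 12 deliver 1→2: 2={prim,v=2,log=-}
step 13 deliver 2→4: —
step 14 deliver 4→2: —
step 15 timeout(1): 1={back,v=3,log=-}
step 16 deliver 3→0: —
step 17 propose(1,'p'): —
step 18 deliver 1→2: 2={back,v=3,log=-}
step 19 deliver 2→1: —
step 20 deliver 1→4: 4={back,v=3,log=-}
step 21 deliver 4→1: —
step 22 deliver 1→0: 0={back,v=3,log=-}
step 23 deliver 0→1: —
step 24 propose(1,'p'): —
step 25 deliver 1→4: —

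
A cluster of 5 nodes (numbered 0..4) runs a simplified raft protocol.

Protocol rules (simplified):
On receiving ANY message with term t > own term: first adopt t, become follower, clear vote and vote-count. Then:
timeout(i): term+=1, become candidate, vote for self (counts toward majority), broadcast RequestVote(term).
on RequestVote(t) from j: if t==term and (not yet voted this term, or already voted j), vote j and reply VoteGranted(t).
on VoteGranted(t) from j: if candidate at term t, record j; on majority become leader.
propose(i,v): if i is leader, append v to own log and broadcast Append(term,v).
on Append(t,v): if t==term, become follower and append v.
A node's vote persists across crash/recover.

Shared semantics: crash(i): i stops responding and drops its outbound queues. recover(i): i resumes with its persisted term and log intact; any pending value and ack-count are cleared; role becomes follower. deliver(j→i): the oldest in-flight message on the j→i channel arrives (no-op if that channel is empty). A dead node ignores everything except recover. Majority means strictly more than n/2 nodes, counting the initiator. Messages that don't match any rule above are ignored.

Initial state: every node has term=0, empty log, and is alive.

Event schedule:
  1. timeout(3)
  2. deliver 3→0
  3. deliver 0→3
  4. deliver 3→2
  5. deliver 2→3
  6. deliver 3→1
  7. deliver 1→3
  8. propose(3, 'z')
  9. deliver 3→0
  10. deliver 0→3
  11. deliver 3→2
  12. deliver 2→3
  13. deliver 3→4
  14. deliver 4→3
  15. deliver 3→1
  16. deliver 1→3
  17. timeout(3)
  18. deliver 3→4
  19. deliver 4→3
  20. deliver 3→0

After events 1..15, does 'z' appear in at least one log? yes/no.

yes

step 1 timeout(3): 3={cand,t=1,log=-}
step 2 deliver 3→0: 0={foll,t=1,log=-}
step 3 deliver 0→3: —
step 4 deliver 3→2: 2={foll,t=1,log=-}
step 5 deliver 2→3: 3={lead,t=1,log=-}
step 6 deliver 3→1: 1={foll,t=1,log=-}
step 7 deliver 1→3: —
step 8 propose(3,'z'): 3={lead,t=1,log=z}
step 9 deliver 3→0: 0={foll,t=1,log=z}
step 10 deliver 0→3: —
step 11 deliver 3→2: 2={foll,t=1,log=z}
step 12 deliver 2→3: —
step 13 deliver 3→4: 4={foll,t=1,log=-}
step 14 deliver 4→3: —
step 15 deliver 3→1: 1={foll,t=1,log=z}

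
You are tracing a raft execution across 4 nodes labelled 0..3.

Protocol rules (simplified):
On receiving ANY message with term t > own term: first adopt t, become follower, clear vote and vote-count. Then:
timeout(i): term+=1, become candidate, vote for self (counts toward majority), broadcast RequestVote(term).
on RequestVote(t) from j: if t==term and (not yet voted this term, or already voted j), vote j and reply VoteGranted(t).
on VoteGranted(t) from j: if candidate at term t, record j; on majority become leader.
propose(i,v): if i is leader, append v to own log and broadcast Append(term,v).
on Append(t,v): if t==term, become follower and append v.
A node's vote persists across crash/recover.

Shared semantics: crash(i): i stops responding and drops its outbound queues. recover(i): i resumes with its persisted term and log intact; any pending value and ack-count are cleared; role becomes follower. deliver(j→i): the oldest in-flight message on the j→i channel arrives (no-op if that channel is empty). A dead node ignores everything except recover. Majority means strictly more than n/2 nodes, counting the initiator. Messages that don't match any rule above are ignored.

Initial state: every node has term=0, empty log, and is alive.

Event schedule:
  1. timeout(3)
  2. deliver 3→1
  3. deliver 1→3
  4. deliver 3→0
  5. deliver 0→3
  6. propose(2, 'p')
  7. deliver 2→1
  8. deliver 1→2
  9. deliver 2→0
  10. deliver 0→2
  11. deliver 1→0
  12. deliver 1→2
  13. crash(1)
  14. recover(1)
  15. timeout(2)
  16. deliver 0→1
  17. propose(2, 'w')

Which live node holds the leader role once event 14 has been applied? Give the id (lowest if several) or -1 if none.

after 1 — timeout(3): n3:cand/t1/[-]
after 2 — deliver 3→1: n1:foll/t1/[-]
after 3 — deliver 1→3: ·
after 4 — deliver 3→0: n0:foll/t1/[-]
after 5 — deliver 0→3: n3:lead/t1/[-]
after 6 — propose(2,'p'): ·
after 7 — deliver 2→1: ·
after 8 — deliver 1→2: ·
after 9 — deliver 2→0: ·
after 10 — deliver 0→2: ·
after 11 — deliver 1→0: ·
after 12 — deliver 1→2: ·
after 13 — crash(1): n1:✗foll/t1/[-]
after 14 — recover(1): n1:foll/t1/[-]

3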